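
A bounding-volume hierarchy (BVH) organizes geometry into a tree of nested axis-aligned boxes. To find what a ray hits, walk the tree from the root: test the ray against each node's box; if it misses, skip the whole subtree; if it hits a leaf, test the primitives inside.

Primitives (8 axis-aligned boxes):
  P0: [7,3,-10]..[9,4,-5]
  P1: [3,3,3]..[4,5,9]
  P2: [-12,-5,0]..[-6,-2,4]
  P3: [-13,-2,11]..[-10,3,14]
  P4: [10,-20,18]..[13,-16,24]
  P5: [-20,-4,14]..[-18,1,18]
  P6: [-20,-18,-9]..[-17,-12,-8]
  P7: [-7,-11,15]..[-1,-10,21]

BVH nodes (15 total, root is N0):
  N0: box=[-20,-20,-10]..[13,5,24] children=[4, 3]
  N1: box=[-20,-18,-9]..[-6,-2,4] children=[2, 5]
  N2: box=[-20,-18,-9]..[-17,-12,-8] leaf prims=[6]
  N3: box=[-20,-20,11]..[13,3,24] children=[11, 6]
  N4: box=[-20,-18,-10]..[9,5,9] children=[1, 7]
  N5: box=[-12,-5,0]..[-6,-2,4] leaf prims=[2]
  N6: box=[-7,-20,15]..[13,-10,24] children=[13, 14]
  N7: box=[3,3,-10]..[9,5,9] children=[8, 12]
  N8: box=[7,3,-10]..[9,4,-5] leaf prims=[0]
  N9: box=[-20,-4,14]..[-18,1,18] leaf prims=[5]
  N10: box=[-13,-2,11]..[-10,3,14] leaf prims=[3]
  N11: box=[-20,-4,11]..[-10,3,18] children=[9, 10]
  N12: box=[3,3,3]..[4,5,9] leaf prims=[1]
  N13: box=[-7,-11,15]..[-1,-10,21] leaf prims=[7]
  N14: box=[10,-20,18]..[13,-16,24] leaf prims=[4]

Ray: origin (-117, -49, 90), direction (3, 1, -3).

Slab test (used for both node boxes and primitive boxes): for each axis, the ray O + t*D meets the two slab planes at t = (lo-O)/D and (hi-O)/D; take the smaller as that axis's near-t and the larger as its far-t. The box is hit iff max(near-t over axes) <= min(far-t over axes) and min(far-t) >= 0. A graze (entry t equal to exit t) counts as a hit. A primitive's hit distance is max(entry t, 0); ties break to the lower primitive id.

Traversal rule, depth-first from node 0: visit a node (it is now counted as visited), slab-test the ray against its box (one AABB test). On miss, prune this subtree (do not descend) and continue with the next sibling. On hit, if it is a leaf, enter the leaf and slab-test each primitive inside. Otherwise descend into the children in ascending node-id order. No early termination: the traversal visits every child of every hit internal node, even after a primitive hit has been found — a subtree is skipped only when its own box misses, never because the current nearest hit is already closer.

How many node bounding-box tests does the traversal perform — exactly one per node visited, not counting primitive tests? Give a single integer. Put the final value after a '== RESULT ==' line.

Trace the traversal:
N0 x:[97/3,130/3] y:[29,54] z:[22,100/3] -> hit [97/3,100/3], descend [3, 4]
  N3 x:[97/3,130/3] y:[29,52] z:[22,79/3] -> miss, prune
  N4 x:[97/3,42] y:[31,54] z:[27,100/3] -> hit [97/3,100/3], descend [1, 7]
    N1 x:[97/3,37] y:[31,47] z:[86/3,33] -> hit [97/3,33], descend [2, 5]
      N2 x:[97/3,100/3] y:[31,37] z:[98/3,33] -> hit [98/3,33] leaf, test {P6@t=98/3}
      N5 x:[35,37] y:[44,47] z:[86/3,30] -> miss, prune
    N7 x:[40,42] y:[52,54] z:[27,100/3] -> miss, prune

order=[0, 3, 4, 1, 2, 5, 7]  |boxes|=7  |leaves|=1  hit=P6

== RESULT ==
7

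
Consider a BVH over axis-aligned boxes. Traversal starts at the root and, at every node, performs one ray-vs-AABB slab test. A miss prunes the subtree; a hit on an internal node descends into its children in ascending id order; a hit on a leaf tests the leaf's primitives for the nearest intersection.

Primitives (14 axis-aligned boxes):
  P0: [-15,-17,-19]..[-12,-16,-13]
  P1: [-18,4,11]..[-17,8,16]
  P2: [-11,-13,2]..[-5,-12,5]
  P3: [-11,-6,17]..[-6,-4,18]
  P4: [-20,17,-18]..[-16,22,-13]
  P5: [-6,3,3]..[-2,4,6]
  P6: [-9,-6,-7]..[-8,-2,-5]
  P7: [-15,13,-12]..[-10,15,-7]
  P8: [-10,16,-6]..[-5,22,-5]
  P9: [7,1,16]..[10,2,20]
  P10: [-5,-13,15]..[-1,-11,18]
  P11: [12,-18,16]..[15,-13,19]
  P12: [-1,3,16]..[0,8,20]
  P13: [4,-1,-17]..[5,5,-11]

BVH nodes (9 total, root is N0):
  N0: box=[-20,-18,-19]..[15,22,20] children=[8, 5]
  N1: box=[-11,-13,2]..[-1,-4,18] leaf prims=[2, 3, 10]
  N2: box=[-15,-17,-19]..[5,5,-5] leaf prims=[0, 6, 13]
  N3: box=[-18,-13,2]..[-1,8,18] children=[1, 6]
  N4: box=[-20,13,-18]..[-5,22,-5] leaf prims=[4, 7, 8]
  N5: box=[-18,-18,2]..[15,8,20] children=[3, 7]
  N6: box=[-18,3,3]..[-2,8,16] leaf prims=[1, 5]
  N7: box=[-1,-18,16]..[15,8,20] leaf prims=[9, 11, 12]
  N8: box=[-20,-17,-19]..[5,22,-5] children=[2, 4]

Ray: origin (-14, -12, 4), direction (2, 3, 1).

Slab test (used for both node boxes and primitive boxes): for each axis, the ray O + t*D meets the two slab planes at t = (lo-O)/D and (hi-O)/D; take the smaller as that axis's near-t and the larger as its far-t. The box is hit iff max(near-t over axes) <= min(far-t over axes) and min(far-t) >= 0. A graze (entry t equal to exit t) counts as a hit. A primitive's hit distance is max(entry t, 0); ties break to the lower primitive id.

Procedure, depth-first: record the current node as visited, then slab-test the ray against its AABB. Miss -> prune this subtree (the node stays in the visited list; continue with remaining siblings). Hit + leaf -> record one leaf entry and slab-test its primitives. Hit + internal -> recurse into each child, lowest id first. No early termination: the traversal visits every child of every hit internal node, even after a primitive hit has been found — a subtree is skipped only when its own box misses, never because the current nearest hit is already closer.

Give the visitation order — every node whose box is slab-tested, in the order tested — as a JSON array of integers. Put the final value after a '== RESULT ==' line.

Walk:
N0 x:[-3,29/2] y:[-2,34/3] z:[-23,16] -> hit [-2,34/3], descend [5, 8]
  N5 x:[-2,29/2] y:[-2,20/3] z:[-2,16] -> hit [-2,20/3], descend [3, 7]
    N3 x:[-2,13/2] y:[-1/3,20/3] z:[-2,14] -> hit [-1/3,13/2], descend [1, 6]
      N1 x:[3/2,13/2] y:[-1/3,8/3] z:[-2,14] -> hit [3/2,8/3] leaf, test {P2(miss), P3(miss), P10(miss)}
      N6 x:[-2,6] y:[5,20/3] z:[-1,12] -> hit [5,6] leaf, test {P1(miss), P5(miss)}
    N7 x:[13/2,29/2] y:[-2,20/3] z:[12,16] -> miss, prune
  N8 x:[-3,19/2] y:[-5/3,34/3] z:[-23,-9] -> miss, prune

order=[0, 5, 3, 1, 6, 7, 8]  |boxes|=7  |leaves|=2  hit=miss

== RESULT ==
[0, 5, 3, 1, 6, 7, 8]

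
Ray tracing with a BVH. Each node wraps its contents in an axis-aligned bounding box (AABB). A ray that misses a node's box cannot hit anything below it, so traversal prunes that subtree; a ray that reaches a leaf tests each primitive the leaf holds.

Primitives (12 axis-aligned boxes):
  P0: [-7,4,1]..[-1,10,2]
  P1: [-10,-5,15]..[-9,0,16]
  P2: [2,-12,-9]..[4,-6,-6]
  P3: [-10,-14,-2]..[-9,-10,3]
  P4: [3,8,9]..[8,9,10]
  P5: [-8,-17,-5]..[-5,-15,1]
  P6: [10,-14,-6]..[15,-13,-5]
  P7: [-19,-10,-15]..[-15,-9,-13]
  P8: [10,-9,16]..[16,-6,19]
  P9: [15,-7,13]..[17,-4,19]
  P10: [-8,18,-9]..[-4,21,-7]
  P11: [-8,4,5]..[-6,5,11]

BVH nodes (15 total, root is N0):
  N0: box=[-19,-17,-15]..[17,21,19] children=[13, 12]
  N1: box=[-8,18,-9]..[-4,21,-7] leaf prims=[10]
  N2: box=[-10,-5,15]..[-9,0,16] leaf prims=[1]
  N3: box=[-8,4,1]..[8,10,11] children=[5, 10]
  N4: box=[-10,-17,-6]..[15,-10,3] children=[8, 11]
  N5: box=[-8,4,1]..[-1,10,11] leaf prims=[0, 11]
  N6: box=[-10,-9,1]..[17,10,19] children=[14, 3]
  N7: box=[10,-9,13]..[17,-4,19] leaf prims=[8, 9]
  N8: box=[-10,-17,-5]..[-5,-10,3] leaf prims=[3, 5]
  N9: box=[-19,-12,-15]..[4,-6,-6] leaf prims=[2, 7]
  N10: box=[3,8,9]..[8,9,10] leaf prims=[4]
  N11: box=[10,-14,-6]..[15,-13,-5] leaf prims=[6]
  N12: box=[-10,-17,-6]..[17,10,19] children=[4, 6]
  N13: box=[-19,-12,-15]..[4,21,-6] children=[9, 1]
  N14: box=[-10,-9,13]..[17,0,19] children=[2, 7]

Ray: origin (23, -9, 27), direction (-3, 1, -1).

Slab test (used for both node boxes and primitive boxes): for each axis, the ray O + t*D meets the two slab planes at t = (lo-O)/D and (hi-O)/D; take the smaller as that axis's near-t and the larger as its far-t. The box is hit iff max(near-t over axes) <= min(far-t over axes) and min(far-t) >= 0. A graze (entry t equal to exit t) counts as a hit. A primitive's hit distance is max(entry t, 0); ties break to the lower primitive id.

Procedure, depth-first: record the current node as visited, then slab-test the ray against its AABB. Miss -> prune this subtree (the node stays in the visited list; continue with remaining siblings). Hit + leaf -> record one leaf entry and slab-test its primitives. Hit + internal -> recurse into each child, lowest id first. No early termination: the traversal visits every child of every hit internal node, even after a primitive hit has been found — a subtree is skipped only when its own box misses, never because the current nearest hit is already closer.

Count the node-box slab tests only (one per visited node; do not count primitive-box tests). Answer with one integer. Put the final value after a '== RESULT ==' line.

Walk:
N0 x:[2,14] y:[-8,30] z:[8,42] -> hit [8,14], descend [12, 13]
  N12 x:[2,11] y:[-8,19] z:[8,33] -> hit [8,11], descend [4, 6]
    N4 x:[8/3,11] y:[-8,-1] z:[24,33] -> miss, prune
    N6 x:[2,11] y:[0,19] z:[8,26] -> hit [8,11], descend [3, 14]
      N3 x:[5,31/3] y:[13,19] z:[16,26] -> miss, prune
      N14 x:[2,11] y:[0,9] z:[8,14] -> hit [8,9], descend [2, 7]
        N2 x:[32/3,11] y:[4,9] z:[11,12] -> miss, prune
        N7 x:[2,13/3] y:[0,5] z:[8,14] -> miss, prune
  N13 x:[19/3,14] y:[-3,30] z:[33,42] -> miss, prune

9 AABB tests over nodes [0, 12, 4, 6, 3, 14, 2, 7, 13]; 0 leaves entered; closest miss.

== RESULT ==
9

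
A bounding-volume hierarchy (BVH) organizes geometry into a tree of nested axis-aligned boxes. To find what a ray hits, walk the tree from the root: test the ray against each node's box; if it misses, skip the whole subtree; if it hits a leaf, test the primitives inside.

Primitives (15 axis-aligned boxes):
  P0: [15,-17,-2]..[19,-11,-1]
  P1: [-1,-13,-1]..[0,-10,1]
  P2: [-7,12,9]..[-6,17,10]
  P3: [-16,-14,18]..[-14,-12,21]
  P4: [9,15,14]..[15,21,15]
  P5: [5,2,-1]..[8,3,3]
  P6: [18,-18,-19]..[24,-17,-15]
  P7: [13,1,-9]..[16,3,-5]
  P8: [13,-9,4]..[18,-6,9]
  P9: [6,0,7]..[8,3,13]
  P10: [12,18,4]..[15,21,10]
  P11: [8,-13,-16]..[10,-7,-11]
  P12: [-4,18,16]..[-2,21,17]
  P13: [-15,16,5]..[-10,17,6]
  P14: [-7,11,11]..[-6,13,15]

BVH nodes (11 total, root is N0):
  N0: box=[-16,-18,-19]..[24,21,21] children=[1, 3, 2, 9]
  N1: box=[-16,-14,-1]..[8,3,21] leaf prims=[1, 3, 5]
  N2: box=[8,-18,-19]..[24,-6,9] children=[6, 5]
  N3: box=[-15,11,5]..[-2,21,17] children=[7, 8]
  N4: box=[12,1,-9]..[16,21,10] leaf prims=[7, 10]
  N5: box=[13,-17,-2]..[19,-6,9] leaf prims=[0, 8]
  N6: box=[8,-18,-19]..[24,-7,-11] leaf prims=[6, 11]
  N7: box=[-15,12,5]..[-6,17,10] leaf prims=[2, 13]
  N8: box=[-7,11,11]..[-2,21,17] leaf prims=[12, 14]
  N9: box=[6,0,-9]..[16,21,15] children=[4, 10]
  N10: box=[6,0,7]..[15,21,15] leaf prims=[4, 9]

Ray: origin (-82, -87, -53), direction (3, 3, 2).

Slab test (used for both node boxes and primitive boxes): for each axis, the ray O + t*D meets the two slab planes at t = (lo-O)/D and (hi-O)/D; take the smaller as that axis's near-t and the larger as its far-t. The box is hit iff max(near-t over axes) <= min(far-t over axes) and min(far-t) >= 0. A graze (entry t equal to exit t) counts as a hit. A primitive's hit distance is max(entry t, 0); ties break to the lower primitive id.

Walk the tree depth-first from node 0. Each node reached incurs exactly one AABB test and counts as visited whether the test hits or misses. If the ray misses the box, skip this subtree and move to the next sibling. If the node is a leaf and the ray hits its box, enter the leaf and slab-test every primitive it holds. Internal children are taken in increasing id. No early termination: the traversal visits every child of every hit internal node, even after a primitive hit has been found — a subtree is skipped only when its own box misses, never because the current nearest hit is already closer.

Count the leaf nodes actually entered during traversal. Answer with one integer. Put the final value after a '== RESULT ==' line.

Walk:
N0 x:[22,106/3] y:[23,36] z:[17,37] -> hit [23,106/3], descend [1, 2, 3, 9]
  N1 x:[22,30] y:[73/3,30] z:[26,37] -> hit [26,30] leaf, test {P1(miss), P3(miss), P5(miss)}
  N2 x:[30,106/3] y:[23,27] z:[17,31] -> miss, prune
  N3 x:[67/3,80/3] y:[98/3,36] z:[29,35] -> miss, prune
  N9 x:[88/3,98/3] y:[29,36] z:[22,34] -> hit [88/3,98/3], descend [4, 10]
    N4 x:[94/3,98/3] y:[88/3,36] z:[22,63/2] -> hit [94/3,63/2] leaf, test {P7(miss), P10(miss)}
    N10 x:[88/3,97/3] y:[29,36] z:[30,34] -> hit [30,97/3] leaf, test {P4(miss), P9@t=30}

7 AABB tests over nodes [0, 1, 2, 3, 9, 4, 10]; 3 leaves entered; closest P9.

== RESULT ==
3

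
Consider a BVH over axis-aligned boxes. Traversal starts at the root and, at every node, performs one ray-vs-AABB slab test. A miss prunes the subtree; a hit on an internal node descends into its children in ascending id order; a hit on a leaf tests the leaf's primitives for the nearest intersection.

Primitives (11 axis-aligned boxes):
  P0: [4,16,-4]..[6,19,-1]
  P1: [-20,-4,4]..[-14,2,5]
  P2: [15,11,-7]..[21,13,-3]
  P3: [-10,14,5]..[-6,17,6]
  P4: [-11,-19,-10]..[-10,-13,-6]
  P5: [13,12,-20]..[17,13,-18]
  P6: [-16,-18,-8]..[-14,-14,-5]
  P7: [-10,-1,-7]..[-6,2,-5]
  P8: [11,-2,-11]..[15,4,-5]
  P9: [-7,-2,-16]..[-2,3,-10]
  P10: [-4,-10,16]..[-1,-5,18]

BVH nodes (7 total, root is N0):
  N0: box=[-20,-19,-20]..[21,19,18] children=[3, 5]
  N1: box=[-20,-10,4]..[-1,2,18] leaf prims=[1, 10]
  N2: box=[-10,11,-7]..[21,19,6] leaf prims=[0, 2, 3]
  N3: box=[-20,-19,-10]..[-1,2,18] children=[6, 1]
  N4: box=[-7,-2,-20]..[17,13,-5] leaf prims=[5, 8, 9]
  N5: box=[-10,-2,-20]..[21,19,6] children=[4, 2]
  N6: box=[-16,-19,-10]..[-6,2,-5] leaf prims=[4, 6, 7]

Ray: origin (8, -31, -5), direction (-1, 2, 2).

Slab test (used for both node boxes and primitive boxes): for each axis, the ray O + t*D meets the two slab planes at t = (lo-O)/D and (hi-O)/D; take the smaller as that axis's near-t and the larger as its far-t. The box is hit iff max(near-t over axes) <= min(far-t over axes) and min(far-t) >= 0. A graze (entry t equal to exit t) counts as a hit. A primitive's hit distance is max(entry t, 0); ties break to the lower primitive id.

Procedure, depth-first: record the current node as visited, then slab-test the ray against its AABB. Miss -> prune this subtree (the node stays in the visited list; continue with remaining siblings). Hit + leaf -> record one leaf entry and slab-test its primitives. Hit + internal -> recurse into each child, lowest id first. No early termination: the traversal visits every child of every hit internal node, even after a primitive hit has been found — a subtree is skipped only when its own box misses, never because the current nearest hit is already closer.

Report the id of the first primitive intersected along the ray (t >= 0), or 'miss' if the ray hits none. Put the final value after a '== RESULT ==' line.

Walk:
N0 x:[-13,28] y:[6,25] z:[-15/2,23/2] -> hit [6,23/2], descend [3, 5]
  N3 x:[9,28] y:[6,33/2] z:[-5/2,23/2] -> hit [9,23/2], descend [1, 6]
    N1 x:[9,28] y:[21/2,33/2] z:[9/2,23/2] -> hit [21/2,23/2] leaf, test {P1(miss), P10@t=21/2}
    N6 x:[14,24] y:[6,33/2] z:[-5/2,0] -> miss, prune
  N5 x:[-13,18] y:[29/2,25] z:[-15/2,11/2] -> miss, prune

order=[0, 3, 1, 6, 5]  |boxes|=5  |leaves|=1  hit=P10

== RESULT ==
10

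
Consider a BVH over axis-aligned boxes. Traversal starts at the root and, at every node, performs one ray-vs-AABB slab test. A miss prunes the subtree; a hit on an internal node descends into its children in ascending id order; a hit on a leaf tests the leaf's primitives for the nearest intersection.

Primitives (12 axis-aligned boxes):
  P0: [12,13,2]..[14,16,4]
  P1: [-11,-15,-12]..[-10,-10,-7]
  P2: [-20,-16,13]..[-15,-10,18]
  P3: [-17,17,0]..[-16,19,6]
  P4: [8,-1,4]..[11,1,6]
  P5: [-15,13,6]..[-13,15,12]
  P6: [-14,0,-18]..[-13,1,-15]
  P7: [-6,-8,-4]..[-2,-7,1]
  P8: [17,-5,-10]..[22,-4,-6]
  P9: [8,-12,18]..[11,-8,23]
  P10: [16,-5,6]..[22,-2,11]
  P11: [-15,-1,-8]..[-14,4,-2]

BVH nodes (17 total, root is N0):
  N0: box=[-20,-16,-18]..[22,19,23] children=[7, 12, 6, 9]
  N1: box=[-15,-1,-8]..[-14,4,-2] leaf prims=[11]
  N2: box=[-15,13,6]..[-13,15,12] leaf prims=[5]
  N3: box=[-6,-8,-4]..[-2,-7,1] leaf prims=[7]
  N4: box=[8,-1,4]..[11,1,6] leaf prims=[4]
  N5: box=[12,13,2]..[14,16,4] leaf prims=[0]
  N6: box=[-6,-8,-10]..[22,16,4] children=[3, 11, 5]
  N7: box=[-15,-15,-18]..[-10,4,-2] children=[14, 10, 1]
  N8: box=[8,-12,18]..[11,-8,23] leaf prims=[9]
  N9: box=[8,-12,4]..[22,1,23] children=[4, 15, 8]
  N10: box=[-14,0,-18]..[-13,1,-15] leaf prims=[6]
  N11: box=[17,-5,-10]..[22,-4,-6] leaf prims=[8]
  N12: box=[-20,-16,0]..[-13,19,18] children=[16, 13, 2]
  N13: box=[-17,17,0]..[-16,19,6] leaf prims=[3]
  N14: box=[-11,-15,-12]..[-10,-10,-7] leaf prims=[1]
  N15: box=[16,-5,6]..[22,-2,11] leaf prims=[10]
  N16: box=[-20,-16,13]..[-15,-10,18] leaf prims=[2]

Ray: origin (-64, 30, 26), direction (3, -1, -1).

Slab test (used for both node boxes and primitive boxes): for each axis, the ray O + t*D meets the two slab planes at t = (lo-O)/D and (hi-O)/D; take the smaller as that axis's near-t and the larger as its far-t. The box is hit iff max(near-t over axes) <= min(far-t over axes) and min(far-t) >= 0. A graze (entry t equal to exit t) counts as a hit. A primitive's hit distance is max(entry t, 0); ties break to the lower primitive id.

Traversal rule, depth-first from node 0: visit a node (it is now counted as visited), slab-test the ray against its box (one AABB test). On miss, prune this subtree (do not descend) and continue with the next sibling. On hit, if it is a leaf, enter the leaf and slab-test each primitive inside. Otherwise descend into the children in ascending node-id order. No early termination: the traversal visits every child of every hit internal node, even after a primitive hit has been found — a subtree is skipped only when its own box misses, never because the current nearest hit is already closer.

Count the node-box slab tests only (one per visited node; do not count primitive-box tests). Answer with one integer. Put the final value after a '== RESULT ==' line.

Trace the traversal:
N0 x:[44/3,86/3] y:[11,46] z:[3,44] -> hit [44/3,86/3], descend [6, 7, 9, 12]
  N6 x:[58/3,86/3] y:[14,38] z:[22,36] -> hit [22,86/3], descend [3, 5, 11]
    N3 x:[58/3,62/3] y:[37,38] z:[25,30] -> miss, prune
    N5 x:[76/3,26] y:[14,17] z:[22,24] -> miss, prune
    N11 x:[27,86/3] y:[34,35] z:[32,36] -> miss, prune
  N7 x:[49/3,18] y:[26,45] z:[28,44] -> miss, prune
  N9 x:[24,86/3] y:[29,42] z:[3,22] -> miss, prune
  N12 x:[44/3,17] y:[11,46] z:[8,26] -> hit [44/3,17], descend [2, 13, 16]
    N2 x:[49/3,17] y:[15,17] z:[14,20] -> hit [49/3,17] leaf, test {P5@t=49/3}
    N13 x:[47/3,16] y:[11,13] z:[20,26] -> miss, prune
    N16 x:[44/3,49/3] y:[40,46] z:[8,13] -> miss, prune

order=[0, 6, 3, 5, 11, 7, 9, 12, 2, 13, 16]  |boxes|=11  |leaves|=1  hit=P5

== RESULT ==
11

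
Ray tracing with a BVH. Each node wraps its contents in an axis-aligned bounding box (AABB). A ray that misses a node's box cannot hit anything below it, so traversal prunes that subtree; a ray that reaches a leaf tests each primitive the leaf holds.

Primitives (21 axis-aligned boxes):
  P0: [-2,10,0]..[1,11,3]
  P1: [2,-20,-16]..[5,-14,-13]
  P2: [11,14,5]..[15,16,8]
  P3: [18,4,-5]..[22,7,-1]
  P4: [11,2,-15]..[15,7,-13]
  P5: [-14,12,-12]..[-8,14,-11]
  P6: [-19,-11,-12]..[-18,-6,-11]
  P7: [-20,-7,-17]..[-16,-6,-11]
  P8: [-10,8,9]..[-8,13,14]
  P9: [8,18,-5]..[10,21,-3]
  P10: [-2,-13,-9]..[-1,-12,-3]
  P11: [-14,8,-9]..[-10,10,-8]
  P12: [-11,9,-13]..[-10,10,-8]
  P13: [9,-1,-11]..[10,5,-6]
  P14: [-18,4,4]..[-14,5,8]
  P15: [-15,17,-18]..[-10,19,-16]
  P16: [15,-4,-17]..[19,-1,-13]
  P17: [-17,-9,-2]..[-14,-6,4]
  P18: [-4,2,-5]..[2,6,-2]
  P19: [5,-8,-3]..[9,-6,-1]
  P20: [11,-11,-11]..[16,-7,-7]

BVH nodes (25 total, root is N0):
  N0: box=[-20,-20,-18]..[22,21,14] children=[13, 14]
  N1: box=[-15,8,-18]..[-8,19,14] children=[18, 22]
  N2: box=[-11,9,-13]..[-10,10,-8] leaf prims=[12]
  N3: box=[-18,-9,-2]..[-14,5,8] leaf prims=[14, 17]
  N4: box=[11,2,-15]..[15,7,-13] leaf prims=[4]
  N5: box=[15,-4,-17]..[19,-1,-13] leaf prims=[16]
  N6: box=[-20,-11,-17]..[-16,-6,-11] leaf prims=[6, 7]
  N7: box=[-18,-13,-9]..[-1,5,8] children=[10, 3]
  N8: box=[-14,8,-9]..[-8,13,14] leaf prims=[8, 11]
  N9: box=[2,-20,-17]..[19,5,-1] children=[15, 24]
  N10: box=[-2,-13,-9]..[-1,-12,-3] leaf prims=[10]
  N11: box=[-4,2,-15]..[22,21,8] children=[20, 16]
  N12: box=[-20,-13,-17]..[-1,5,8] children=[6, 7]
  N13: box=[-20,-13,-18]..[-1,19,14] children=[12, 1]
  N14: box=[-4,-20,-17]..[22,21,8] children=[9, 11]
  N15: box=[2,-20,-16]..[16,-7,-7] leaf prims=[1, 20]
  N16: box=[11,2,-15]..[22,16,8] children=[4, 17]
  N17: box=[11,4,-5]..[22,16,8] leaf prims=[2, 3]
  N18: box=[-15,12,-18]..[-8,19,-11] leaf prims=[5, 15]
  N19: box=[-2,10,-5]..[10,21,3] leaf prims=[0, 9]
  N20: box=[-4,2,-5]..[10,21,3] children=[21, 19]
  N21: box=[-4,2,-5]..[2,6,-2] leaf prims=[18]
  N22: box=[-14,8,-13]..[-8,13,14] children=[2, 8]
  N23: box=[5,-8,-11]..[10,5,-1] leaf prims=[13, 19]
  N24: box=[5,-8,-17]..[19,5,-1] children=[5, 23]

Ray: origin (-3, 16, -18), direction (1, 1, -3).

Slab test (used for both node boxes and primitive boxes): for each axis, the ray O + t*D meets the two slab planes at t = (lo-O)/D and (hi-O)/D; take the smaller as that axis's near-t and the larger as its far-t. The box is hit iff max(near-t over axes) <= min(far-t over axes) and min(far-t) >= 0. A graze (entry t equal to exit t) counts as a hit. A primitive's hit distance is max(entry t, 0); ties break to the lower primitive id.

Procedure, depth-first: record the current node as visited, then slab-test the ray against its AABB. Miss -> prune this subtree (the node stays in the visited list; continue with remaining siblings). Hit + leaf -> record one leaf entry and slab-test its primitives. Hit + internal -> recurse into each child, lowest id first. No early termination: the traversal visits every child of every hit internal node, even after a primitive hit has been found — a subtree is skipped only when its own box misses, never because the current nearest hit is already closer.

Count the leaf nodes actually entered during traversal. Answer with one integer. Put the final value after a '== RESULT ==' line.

Trace the traversal:
N0 x:[-17,25] y:[-36,5] z:[-32/3,0] -> hit [-32/3,0], descend [13, 14]
  N13 x:[-17,2] y:[-29,3] z:[-32/3,0] -> hit [-32/3,0], descend [1, 12]
    N1 x:[-12,-5] y:[-8,3] z:[-32/3,0] -> miss, prune
    N12 x:[-17,2] y:[-29,-11] z:[-26/3,-1/3] -> miss, prune
  N14 x:[-1,25] y:[-36,5] z:[-26/3,-1/3] -> miss, prune

Summary -> nodes [0, 13, 1, 12, 14]; box-tests=5; leaf-entries=0; first=miss

== RESULT ==
0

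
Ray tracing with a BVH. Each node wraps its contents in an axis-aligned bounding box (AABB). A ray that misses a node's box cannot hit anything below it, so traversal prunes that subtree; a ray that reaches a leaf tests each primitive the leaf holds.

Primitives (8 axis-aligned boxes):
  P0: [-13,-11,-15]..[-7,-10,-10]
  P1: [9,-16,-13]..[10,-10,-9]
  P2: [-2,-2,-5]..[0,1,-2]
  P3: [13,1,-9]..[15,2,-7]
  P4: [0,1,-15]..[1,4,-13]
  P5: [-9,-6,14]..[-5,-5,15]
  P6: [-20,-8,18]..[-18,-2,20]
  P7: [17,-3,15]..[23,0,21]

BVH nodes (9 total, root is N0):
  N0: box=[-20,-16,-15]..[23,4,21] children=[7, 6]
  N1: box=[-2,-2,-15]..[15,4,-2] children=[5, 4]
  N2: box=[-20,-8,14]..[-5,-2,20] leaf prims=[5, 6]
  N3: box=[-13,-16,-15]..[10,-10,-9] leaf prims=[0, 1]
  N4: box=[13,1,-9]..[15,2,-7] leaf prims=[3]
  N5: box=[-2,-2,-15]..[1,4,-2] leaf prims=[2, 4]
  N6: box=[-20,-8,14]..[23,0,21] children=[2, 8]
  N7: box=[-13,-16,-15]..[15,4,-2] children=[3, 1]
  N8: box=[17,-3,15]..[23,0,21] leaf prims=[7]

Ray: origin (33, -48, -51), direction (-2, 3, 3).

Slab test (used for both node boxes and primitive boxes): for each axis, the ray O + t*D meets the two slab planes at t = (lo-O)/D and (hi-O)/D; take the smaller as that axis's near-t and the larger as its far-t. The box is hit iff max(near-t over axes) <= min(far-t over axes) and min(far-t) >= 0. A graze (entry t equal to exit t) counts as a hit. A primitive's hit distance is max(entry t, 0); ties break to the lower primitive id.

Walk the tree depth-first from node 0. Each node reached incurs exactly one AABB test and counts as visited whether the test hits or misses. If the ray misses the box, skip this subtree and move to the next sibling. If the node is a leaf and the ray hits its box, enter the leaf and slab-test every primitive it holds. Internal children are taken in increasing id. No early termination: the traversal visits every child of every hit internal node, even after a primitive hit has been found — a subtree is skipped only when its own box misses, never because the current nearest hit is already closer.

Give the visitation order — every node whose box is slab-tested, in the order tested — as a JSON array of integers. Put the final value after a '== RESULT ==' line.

Traverse from the root:
N0 x:[5,53/2] y:[32/3,52/3] z:[12,24] -> hit [12,52/3], descend [6, 7]
  N6 x:[5,53/2] y:[40/3,16] z:[65/3,24] -> miss, prune
  N7 x:[9,23] y:[32/3,52/3] z:[12,49/3] -> hit [12,49/3], descend [1, 3]
    N1 x:[9,35/2] y:[46/3,52/3] z:[12,49/3] -> hit [46/3,49/3], descend [4, 5]
      N4 x:[9,10] y:[49/3,50/3] z:[14,44/3] -> miss, prune
      N5 x:[16,35/2] y:[46/3,52/3] z:[12,49/3] -> hit [16,49/3] leaf, test {P2(miss), P4(miss)}
    N3 x:[23/2,23] y:[32/3,38/3] z:[12,14] -> hit [12,38/3] leaf, test {P0(miss), P1(miss)}

7 AABB tests over nodes [0, 6, 7, 1, 4, 5, 3]; 2 leaves entered; closest miss.

== RESULT ==
[0, 6, 7, 1, 4, 5, 3]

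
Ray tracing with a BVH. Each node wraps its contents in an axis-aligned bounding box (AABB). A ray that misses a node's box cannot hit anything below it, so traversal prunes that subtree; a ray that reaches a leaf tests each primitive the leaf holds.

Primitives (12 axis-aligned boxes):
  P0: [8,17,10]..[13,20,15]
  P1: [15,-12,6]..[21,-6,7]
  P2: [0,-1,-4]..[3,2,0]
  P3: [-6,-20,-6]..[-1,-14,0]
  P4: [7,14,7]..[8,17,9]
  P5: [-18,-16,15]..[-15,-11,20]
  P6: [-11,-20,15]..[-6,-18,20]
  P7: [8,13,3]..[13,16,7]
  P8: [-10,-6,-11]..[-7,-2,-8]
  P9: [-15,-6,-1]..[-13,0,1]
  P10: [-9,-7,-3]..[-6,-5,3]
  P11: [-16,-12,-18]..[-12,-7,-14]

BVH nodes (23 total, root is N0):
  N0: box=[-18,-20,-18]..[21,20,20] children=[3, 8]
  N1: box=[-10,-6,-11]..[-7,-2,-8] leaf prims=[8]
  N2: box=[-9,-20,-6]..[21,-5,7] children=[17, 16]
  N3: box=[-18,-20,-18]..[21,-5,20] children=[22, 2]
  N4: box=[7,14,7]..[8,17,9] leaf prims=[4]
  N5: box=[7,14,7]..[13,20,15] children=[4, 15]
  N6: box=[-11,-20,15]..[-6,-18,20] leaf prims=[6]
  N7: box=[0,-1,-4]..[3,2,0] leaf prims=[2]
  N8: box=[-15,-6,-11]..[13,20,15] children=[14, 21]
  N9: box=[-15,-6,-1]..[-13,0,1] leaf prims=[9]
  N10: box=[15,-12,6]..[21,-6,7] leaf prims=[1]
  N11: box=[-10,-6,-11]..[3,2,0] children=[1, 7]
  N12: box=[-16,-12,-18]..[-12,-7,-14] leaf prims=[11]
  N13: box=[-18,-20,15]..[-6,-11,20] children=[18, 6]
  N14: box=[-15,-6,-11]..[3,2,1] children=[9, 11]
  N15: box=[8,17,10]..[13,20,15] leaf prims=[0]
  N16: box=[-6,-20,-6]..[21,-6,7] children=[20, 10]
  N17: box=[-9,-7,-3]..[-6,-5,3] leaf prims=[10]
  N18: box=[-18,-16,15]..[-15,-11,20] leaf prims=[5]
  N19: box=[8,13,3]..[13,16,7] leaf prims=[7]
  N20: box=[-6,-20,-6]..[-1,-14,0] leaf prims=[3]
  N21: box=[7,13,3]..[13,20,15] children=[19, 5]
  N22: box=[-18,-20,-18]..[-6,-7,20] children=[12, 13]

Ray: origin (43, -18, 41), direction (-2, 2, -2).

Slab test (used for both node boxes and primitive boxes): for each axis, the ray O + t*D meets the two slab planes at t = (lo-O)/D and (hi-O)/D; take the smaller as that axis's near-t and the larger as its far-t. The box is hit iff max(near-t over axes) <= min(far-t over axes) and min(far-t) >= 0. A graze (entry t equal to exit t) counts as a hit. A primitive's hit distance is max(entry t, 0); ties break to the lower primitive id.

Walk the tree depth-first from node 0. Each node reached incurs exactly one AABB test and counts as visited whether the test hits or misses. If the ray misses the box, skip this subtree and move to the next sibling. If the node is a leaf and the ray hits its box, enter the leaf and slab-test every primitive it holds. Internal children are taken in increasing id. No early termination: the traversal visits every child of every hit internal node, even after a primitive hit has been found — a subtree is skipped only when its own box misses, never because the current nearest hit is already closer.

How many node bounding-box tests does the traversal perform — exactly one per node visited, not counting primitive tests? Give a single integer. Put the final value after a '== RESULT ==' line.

Traverse from the root:
N0 x:[11,61/2] y:[-1,19] z:[21/2,59/2] -> hit [11,19], descend [3, 8]
  N3 x:[11,61/2] y:[-1,13/2] z:[21/2,59/2] -> miss, prune
  N8 x:[15,29] y:[6,19] z:[13,26] -> hit [15,19], descend [14, 21]
    N14 x:[20,29] y:[6,10] z:[20,26] -> miss, prune
    N21 x:[15,18] y:[31/2,19] z:[13,19] -> hit [31/2,18], descend [5, 19]
      N5 x:[15,18] y:[16,19] z:[13,17] -> hit [16,17], descend [4, 15]
        N4 x:[35/2,18] y:[16,35/2] z:[16,17] -> miss, prune
        N15 x:[15,35/2] y:[35/2,19] z:[13,31/2] -> miss, prune
      N19 x:[15,35/2] y:[31/2,17] z:[17,19] -> hit [17,17] leaf, test {P7@t=17}

Visited [0, 3, 8, 14, 21, 5, 4, 15, 19]. Tests: 9 box, 1 leaf. Nearest: P7.

== RESULT ==
9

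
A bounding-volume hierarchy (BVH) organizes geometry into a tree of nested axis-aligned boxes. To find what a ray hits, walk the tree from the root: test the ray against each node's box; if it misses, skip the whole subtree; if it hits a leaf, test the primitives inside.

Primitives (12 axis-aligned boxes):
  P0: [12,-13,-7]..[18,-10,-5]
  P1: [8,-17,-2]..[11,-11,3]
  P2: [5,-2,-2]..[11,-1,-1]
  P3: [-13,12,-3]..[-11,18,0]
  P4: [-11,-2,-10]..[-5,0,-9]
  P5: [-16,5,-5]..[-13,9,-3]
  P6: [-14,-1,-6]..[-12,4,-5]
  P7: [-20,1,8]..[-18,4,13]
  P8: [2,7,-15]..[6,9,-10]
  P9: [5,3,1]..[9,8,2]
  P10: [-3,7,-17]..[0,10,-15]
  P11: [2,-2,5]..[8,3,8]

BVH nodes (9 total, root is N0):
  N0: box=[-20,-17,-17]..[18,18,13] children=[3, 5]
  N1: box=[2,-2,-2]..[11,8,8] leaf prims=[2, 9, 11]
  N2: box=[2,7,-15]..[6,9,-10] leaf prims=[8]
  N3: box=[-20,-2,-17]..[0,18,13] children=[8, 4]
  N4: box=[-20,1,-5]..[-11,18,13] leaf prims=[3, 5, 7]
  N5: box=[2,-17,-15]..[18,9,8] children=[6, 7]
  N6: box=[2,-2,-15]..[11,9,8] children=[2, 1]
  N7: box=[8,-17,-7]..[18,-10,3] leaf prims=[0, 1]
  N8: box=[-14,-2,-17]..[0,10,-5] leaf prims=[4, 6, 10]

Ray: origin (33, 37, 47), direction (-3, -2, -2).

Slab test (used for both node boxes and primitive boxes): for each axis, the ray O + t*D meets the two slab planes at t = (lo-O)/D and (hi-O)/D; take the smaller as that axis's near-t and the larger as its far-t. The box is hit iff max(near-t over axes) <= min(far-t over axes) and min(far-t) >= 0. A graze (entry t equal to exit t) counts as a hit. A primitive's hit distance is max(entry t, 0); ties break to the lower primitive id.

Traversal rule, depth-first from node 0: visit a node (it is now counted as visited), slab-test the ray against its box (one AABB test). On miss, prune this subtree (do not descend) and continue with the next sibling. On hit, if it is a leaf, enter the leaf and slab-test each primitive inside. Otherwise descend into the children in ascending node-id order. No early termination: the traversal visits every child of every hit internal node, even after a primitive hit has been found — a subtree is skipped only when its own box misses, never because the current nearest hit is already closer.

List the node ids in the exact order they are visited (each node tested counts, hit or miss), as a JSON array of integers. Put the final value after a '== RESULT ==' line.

Traverse from the root:
N0 x:[5,53/3] y:[19/2,27] z:[17,32] -> hit [17,53/3], descend [3, 5]
  N3 x:[11,53/3] y:[19/2,39/2] z:[17,32] -> hit [17,53/3], descend [4, 8]
    N4 x:[44/3,53/3] y:[19/2,18] z:[17,26] -> hit [17,53/3] leaf, test {P3(miss), P5(miss), P7@t=17}
    N8 x:[11,47/3] y:[27/2,39/2] z:[26,32] -> miss, prune
  N5 x:[5,31/3] y:[14,27] z:[39/2,31] -> miss, prune

order=[0, 3, 4, 8, 5]  |boxes|=5  |leaves|=1  hit=P7

== RESULT ==
[0, 3, 4, 8, 5]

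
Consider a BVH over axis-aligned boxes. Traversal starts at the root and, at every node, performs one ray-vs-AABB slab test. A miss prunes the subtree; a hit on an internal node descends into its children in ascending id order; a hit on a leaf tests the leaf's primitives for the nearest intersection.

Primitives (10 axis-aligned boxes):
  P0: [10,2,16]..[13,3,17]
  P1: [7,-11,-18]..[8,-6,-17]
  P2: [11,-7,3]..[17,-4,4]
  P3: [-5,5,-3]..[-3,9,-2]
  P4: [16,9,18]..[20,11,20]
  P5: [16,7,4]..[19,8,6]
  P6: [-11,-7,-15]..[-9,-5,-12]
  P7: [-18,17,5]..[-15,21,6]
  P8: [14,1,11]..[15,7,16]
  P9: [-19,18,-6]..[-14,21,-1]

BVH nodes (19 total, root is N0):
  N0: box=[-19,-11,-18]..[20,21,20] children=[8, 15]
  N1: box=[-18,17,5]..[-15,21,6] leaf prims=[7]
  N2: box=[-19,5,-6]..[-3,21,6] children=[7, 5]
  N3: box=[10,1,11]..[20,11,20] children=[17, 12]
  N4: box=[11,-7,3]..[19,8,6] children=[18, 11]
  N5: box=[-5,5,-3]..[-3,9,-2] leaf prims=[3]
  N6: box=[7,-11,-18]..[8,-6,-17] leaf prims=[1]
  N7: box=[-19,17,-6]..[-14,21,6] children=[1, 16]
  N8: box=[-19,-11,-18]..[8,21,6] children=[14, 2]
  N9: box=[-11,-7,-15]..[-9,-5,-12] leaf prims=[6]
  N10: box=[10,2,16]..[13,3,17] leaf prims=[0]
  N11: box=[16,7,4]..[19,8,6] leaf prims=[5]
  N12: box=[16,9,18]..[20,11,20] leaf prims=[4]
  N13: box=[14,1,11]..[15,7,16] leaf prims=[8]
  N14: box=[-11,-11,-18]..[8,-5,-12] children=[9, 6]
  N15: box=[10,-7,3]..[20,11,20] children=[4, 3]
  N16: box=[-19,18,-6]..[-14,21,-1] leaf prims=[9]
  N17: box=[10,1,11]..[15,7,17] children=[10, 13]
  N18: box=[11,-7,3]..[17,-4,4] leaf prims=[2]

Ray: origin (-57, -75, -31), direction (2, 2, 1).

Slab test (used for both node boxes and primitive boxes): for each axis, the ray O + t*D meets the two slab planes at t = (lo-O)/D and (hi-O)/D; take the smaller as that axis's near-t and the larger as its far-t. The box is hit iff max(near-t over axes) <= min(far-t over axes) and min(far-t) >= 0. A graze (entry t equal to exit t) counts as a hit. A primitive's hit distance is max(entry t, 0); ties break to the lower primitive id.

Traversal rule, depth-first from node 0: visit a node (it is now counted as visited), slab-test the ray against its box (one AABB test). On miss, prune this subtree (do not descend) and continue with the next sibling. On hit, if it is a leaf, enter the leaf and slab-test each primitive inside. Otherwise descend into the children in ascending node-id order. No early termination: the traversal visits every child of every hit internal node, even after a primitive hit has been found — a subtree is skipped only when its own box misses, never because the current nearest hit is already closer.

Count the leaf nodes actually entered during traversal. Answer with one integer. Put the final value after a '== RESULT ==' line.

Walk:
N0 x:[19,77/2] y:[32,48] z:[13,51] -> hit [32,77/2], descend [8, 15]
  N8 x:[19,65/2] y:[32,48] z:[13,37] -> hit [32,65/2], descend [2, 14]
    N2 x:[19,27] y:[40,48] z:[25,37] -> miss, prune
    N14 x:[23,65/2] y:[32,35] z:[13,19] -> miss, prune
  N15 x:[67/2,77/2] y:[34,43] z:[34,51] -> hit [34,77/2], descend [3, 4]
    N3 x:[67/2,77/2] y:[38,43] z:[42,51] -> miss, prune
    N4 x:[34,38] y:[34,83/2] z:[34,37] -> hit [34,37], descend [11, 18]
      N11 x:[73/2,38] y:[41,83/2] z:[35,37] -> miss, prune
      N18 x:[34,37] y:[34,71/2] z:[34,35] -> hit [34,35] leaf, test {P2@t=34}

Summary -> nodes [0, 8, 2, 14, 15, 3, 4, 11, 18]; box-tests=9; leaf-entries=1; first=P2

== RESULT ==
1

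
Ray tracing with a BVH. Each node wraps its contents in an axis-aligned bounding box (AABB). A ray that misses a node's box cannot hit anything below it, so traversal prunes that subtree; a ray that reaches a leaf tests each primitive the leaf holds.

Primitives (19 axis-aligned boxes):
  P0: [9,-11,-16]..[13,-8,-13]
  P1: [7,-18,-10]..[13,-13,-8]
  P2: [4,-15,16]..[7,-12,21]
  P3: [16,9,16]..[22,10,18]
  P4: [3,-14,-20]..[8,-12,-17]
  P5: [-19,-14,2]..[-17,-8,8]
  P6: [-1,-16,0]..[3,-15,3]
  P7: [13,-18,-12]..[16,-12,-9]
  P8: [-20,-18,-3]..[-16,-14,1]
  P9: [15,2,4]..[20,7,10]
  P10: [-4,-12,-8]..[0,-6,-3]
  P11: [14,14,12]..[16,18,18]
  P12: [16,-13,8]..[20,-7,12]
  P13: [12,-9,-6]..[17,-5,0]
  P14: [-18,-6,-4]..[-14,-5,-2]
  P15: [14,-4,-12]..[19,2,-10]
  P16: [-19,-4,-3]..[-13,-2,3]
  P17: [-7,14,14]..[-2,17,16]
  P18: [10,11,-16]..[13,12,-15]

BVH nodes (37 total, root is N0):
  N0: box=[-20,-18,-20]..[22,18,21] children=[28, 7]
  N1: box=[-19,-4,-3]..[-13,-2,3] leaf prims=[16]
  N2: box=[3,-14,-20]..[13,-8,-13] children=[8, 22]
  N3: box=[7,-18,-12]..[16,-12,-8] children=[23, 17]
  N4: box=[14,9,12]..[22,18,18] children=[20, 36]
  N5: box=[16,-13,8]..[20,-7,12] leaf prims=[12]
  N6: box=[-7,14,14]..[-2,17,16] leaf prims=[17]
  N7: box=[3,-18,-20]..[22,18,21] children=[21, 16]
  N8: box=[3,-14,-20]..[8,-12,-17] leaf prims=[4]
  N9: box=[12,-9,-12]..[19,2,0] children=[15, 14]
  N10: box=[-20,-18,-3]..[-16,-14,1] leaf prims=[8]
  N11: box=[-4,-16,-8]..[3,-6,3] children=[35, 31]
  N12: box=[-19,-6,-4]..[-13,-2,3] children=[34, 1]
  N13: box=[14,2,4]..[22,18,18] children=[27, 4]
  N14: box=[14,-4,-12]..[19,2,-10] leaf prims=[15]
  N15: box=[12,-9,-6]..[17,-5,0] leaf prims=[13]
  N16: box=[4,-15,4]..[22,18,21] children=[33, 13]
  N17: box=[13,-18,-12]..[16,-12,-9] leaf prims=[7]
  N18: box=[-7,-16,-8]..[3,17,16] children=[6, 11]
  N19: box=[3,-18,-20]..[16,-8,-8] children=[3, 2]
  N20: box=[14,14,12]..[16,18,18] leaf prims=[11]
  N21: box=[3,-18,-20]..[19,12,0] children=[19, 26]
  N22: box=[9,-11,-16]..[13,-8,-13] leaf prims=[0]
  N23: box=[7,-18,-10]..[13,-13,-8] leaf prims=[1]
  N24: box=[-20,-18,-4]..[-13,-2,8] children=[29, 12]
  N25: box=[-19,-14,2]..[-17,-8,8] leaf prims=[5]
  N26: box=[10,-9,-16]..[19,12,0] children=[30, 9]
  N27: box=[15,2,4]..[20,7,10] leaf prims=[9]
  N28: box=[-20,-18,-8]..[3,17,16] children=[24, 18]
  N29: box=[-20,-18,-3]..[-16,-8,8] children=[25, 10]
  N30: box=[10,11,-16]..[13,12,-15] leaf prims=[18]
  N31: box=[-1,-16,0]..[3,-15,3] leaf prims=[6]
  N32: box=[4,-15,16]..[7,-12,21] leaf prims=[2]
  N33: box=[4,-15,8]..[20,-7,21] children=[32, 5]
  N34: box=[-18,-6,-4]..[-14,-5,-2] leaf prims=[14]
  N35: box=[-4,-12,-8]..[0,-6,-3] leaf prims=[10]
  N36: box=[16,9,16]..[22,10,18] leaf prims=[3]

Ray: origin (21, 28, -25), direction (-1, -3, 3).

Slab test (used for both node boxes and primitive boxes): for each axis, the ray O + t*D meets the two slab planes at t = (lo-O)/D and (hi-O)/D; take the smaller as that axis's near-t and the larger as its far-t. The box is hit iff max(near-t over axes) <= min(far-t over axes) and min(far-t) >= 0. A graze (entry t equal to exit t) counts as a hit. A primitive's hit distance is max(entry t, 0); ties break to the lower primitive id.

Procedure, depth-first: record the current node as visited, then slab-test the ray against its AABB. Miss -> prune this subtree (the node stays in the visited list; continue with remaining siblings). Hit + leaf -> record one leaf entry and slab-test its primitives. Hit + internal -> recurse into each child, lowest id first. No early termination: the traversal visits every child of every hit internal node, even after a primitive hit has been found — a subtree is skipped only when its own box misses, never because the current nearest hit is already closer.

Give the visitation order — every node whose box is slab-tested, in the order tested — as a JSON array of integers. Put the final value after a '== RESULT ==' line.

Walk:
N0 x:[-1,41] y:[10/3,46/3] z:[5/3,46/3] -> hit [10/3,46/3], descend [7, 28]
  N7 x:[-1,18] y:[10/3,46/3] z:[5/3,46/3] -> hit [10/3,46/3], descend [16, 21]
    N16 x:[-1,17] y:[10/3,43/3] z:[29/3,46/3] -> hit [29/3,43/3], descend [13, 33]
      N13 x:[-1,7] y:[10/3,26/3] z:[29/3,43/3] -> miss, prune
      N33 x:[1,17] y:[35/3,43/3] z:[11,46/3] -> hit [35/3,43/3], descend [5, 32]
        N5 x:[1,5] y:[35/3,41/3] z:[11,37/3] -> miss, prune
        N32 x:[14,17] y:[40/3,43/3] z:[41/3,46/3] -> hit [14,43/3] leaf, test {P2@t=14}
    N21 x:[2,18] y:[16/3,46/3] z:[5/3,25/3] -> hit [16/3,25/3], descend [19, 26]
      N19 x:[5,18] y:[12,46/3] z:[5/3,17/3] -> miss, prune
      N26 x:[2,11] y:[16/3,37/3] z:[3,25/3] -> hit [16/3,25/3], descend [9, 30]
        N9 x:[2,9] y:[26/3,37/3] z:[13/3,25/3] -> miss, prune
        N30 x:[8,11] y:[16/3,17/3] z:[3,10/3] -> miss, prune
  N28 x:[18,41] y:[11/3,46/3] z:[17/3,41/3] -> miss, prune

Visited [0, 7, 16, 13, 33, 5, 32, 21, 19, 26, 9, 30, 28]. Tests: 13 box, 1 leaf. Nearest: P2.

== RESULT ==
[0, 7, 16, 13, 33, 5, 32, 21, 19, 26, 9, 30, 28]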